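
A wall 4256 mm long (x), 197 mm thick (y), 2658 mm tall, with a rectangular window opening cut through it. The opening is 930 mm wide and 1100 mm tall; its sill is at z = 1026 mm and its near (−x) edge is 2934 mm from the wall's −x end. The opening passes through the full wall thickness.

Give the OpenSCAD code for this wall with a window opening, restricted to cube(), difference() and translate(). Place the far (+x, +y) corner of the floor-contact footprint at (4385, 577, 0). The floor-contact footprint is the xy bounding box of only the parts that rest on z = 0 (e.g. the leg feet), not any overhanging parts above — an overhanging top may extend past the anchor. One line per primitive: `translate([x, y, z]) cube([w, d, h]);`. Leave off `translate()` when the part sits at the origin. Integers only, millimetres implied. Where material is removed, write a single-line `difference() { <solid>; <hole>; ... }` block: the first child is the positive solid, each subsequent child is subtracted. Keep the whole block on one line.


difference() { translate([129, 380, 0]) cube([4256, 197, 2658]); translate([3063, 380, 1026]) cube([930, 197, 1100]); }


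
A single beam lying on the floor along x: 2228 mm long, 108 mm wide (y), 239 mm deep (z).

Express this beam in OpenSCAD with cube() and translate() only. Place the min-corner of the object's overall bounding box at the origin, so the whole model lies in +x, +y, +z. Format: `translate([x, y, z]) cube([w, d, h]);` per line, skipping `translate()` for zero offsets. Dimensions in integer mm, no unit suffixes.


cube([2228, 108, 239]);


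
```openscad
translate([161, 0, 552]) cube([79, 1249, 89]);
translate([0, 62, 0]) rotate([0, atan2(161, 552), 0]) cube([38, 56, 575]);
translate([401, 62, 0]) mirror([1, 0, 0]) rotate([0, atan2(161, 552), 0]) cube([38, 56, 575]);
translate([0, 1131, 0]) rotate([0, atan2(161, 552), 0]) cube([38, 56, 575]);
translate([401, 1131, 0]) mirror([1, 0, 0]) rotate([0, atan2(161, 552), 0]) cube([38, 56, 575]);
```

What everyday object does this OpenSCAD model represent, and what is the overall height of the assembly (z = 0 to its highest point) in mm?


A sawhorse. The overall height is 641 mm.

A beam across two mirrored pairs of raked legs — a sawhorse. The beam's underside is at z = 552 (matching the legs' vertical rise in atan2(161, 552)) and the beam is 89 mm tall, so its top is at 552 + 89 = 641 mm. The raked legs top out at the beam's underside, so that is the highest point.


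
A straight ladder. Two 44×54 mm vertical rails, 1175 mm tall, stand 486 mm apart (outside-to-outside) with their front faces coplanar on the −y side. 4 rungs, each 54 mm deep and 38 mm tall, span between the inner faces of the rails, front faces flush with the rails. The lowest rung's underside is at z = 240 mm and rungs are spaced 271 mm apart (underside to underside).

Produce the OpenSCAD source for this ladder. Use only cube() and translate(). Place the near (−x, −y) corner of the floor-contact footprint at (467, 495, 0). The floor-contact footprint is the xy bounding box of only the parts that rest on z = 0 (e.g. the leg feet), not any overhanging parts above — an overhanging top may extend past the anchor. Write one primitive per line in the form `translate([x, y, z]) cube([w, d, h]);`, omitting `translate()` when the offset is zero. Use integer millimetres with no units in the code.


translate([467, 495, 0]) cube([44, 54, 1175]);
translate([909, 495, 0]) cube([44, 54, 1175]);
translate([511, 495, 240]) cube([398, 54, 38]);
translate([511, 495, 511]) cube([398, 54, 38]);
translate([511, 495, 782]) cube([398, 54, 38]);
translate([511, 495, 1053]) cube([398, 54, 38]);


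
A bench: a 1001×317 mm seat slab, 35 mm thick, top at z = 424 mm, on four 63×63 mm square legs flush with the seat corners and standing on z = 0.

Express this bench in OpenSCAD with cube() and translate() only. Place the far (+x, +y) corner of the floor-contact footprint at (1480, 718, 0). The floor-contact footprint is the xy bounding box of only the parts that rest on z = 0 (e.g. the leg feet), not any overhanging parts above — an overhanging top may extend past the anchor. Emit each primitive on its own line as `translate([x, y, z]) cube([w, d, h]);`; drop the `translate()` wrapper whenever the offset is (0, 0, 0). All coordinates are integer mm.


// leg_h = 424 − 35 = 389
translate([479, 401, 389]) cube([1001, 317, 35]);
translate([479, 401, 0]) cube([63, 63, 389]);
translate([479, 655, 0]) cube([63, 63, 389]);
translate([1417, 401, 0]) cube([63, 63, 389]);
translate([1417, 655, 0]) cube([63, 63, 389]);


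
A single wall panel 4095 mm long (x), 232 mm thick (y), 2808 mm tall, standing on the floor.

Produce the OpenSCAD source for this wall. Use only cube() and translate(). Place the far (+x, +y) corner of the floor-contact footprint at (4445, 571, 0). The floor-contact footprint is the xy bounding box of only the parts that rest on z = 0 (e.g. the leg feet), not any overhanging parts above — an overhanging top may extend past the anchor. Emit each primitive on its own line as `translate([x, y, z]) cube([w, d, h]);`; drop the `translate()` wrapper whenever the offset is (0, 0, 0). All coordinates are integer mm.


translate([350, 339, 0]) cube([4095, 232, 2808]);


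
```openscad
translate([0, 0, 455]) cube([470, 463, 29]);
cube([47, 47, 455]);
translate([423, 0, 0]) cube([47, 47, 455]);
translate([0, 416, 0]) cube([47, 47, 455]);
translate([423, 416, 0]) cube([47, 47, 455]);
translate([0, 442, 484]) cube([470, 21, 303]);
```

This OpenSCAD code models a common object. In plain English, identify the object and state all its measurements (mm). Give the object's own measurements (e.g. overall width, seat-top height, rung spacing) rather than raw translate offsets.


A chair. The seat is a 470×463×29 mm slab with its top at z = 484 mm, on four 47×47 mm corner legs (flush with the seat edges, standing on z = 0). A flat backrest 21 mm thick, 303 mm tall, spans the full seat width and rises from the seat top along its +y edge, rear face flush with the rear of the seat.


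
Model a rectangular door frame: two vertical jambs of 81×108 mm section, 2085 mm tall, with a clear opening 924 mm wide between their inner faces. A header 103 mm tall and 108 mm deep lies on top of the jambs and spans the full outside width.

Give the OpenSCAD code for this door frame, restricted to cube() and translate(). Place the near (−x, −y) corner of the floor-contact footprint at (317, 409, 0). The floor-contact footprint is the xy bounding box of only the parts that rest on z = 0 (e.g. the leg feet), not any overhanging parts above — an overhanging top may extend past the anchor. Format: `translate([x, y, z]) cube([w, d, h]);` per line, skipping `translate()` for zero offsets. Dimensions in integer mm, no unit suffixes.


translate([317, 409, 0]) cube([81, 108, 2085]);
translate([1322, 409, 0]) cube([81, 108, 2085]);
translate([317, 409, 2085]) cube([1086, 108, 103]);


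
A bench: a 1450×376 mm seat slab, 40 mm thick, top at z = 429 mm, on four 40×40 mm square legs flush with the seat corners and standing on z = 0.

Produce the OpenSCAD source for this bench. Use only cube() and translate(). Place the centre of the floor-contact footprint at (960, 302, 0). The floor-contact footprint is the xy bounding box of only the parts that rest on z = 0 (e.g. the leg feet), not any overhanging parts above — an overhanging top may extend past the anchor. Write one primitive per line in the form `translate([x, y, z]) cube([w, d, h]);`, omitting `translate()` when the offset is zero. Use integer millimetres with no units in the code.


translate([235, 114, 389]) cube([1450, 376, 40]);
translate([235, 114, 0]) cube([40, 40, 389]);
translate([235, 450, 0]) cube([40, 40, 389]);
translate([1645, 114, 0]) cube([40, 40, 389]);
translate([1645, 450, 0]) cube([40, 40, 389]);


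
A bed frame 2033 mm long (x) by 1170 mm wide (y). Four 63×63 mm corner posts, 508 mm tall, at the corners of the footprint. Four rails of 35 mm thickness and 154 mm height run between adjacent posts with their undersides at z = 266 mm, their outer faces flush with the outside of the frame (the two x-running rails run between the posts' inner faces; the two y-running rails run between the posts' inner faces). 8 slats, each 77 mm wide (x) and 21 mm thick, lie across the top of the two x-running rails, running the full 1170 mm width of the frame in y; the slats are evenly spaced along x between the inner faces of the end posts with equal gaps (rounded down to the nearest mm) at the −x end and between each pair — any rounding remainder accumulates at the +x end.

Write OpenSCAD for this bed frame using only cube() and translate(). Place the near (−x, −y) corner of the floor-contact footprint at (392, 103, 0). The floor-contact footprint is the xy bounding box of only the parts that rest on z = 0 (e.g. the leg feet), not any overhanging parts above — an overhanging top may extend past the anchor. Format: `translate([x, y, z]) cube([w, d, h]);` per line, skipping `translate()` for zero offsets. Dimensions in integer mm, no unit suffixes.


// slat z = rail_z + rail_h = 266 + 154 = 420
// slat gap = ⌊(1907 − 8·77) / 9⌋ = 143
translate([392, 103, 0]) cube([63, 63, 508]);
translate([392, 1210, 0]) cube([63, 63, 508]);
translate([2362, 103, 0]) cube([63, 63, 508]);
translate([2362, 1210, 0]) cube([63, 63, 508]);
translate([455, 103, 266]) cube([1907, 35, 154]);
translate([455, 1238, 266]) cube([1907, 35, 154]);
translate([392, 166, 266]) cube([35, 1044, 154]);
translate([2390, 166, 266]) cube([35, 1044, 154]);
translate([598, 103, 420]) cube([77, 1170, 21]);
translate([818, 103, 420]) cube([77, 1170, 21]);
translate([1038, 103, 420]) cube([77, 1170, 21]);
translate([1258, 103, 420]) cube([77, 1170, 21]);
translate([1478, 103, 420]) cube([77, 1170, 21]);
translate([1698, 103, 420]) cube([77, 1170, 21]);
translate([1918, 103, 420]) cube([77, 1170, 21]);
translate([2138, 103, 420]) cube([77, 1170, 21]);


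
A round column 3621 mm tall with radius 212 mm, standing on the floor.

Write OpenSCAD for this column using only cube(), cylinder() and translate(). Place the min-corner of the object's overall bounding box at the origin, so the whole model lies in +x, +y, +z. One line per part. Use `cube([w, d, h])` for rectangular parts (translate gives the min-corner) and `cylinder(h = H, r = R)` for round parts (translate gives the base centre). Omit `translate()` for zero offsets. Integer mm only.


translate([212, 212, 0]) cylinder(h = 3621, r = 212);


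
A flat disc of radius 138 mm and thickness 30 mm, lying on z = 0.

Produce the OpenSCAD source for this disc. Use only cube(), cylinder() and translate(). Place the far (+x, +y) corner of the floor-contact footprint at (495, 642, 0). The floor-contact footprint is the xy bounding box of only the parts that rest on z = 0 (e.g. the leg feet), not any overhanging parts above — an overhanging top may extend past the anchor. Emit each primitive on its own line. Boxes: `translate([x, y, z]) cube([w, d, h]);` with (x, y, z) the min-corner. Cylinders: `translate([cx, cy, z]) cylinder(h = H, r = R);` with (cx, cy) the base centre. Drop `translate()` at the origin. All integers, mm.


translate([357, 504, 0]) cylinder(h = 30, r = 138);


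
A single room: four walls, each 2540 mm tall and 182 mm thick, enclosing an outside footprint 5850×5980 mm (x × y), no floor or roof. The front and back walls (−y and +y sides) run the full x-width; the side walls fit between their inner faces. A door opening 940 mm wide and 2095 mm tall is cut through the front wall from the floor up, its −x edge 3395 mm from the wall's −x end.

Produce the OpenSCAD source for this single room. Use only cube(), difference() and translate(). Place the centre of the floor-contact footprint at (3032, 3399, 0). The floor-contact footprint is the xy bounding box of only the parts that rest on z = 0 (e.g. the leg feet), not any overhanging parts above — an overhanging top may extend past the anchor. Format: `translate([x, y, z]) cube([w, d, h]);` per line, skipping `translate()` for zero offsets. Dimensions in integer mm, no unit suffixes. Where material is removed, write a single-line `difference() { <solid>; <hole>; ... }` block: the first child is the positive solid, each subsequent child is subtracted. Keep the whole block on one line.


difference() { translate([107, 409, 0]) cube([5850, 182, 2540]); translate([3502, 409, 0]) cube([940, 182, 2095]); }
translate([107, 6207, 0]) cube([5850, 182, 2540]);
translate([107, 591, 0]) cube([182, 5616, 2540]);
translate([5775, 591, 0]) cube([182, 5616, 2540]);


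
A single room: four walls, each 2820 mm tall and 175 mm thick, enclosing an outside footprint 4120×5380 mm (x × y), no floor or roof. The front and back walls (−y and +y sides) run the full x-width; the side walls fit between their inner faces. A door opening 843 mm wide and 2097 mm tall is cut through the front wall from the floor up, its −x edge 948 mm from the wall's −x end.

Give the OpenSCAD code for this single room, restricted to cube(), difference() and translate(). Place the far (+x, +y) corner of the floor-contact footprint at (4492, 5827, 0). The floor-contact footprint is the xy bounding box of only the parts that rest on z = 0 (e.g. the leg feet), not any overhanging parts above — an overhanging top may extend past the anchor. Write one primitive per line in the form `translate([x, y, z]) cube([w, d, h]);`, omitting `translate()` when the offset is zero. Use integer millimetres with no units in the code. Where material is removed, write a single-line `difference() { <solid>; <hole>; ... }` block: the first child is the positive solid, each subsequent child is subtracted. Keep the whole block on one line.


difference() { translate([372, 447, 0]) cube([4120, 175, 2820]); translate([1320, 447, 0]) cube([843, 175, 2097]); }
translate([372, 5652, 0]) cube([4120, 175, 2820]);
translate([372, 622, 0]) cube([175, 5030, 2820]);
translate([4317, 622, 0]) cube([175, 5030, 2820]);


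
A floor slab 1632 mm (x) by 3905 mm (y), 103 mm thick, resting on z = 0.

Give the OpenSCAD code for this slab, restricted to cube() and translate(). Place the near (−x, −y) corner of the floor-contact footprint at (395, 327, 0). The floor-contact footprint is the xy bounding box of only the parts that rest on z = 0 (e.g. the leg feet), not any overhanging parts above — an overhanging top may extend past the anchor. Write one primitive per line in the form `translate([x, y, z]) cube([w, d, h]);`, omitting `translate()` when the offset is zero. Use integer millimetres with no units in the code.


translate([395, 327, 0]) cube([1632, 3905, 103]);


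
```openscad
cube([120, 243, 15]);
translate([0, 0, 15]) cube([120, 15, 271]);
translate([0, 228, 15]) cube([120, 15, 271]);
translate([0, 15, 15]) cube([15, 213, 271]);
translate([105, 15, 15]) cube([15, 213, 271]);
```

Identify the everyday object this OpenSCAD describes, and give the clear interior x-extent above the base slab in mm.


An open box. The internal width is 90 mm.

A 120×243 base slab with four walls standing on it — an open box. The base is 120 mm wide and the walls are 15 mm thick, so the internal width is 120 − 2 × 15 = 90 mm.


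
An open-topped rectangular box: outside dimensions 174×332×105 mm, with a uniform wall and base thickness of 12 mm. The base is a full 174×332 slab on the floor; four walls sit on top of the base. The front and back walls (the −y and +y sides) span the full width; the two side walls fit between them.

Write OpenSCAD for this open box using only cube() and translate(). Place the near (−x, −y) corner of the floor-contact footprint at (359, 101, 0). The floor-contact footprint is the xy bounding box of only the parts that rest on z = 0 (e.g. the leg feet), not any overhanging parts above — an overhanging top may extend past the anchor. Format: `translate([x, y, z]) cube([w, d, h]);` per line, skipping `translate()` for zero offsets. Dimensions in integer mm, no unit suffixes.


translate([359, 101, 0]) cube([174, 332, 12]);
translate([359, 101, 12]) cube([174, 12, 93]);
translate([359, 421, 12]) cube([174, 12, 93]);
translate([359, 113, 12]) cube([12, 308, 93]);
translate([521, 113, 12]) cube([12, 308, 93]);


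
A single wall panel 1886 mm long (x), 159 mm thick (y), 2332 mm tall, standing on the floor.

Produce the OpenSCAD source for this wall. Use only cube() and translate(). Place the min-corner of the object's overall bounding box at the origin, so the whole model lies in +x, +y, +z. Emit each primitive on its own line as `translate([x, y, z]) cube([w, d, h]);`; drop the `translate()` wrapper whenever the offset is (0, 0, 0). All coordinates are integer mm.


cube([1886, 159, 2332]);


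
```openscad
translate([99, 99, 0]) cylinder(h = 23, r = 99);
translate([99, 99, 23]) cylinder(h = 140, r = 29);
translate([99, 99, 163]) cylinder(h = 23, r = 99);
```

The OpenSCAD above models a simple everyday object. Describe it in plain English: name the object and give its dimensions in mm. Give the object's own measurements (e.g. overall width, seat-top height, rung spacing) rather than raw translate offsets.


A spool: two coaxial disc flanges of radius 99 mm and thickness 23 mm, joined by a core cylinder of radius 29 mm and height 140 mm. The lower flange rests on z = 0 and the three cylinders share a vertical axis.


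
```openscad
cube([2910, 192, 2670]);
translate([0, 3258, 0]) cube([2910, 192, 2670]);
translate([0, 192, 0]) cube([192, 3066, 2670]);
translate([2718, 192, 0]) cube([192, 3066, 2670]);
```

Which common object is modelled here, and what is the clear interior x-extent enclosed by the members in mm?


A house (or room) frame. The interior width is 2526 mm.

Four 2670 mm walls enclosing a rectangle with no floor or roof — a room or house frame. Outside width is 2910 mm and wall thickness is 192 mm, so the interior width is 2910 − 2 × 192 = 2526 mm.


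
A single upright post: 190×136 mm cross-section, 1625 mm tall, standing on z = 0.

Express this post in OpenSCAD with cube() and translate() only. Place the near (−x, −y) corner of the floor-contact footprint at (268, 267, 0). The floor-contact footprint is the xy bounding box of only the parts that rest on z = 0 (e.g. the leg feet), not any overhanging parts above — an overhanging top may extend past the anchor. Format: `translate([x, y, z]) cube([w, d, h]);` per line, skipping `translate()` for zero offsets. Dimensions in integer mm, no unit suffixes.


translate([268, 267, 0]) cube([190, 136, 1625]);


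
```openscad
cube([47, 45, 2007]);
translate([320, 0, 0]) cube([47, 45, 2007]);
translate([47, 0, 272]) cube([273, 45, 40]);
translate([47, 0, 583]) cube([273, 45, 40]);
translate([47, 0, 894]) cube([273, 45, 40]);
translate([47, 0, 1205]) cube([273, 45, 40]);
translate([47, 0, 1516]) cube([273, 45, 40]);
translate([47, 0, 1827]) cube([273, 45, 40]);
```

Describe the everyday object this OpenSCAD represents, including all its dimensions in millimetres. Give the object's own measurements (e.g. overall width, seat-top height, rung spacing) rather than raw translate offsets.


A straight ladder. Two 47×45 mm vertical rails, 2007 mm tall, stand 367 mm apart (outside-to-outside) with their front faces coplanar on the −y side. 6 rungs, each 45 mm deep and 40 mm tall, span between the inner faces of the rails, front faces flush with the rails. The lowest rung's underside is at z = 272 mm and rungs are spaced 311 mm apart (underside to underside).


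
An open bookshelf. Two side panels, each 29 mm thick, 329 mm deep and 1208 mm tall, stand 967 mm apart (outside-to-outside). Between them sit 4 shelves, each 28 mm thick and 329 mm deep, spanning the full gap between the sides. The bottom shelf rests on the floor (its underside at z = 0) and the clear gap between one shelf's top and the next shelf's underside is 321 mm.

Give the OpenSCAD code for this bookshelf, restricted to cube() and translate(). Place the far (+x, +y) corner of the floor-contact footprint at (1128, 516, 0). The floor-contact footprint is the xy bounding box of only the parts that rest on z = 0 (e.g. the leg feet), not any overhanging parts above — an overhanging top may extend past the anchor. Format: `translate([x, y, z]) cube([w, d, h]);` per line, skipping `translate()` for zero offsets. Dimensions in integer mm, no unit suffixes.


translate([161, 187, 0]) cube([29, 329, 1208]);
translate([1099, 187, 0]) cube([29, 329, 1208]);
translate([190, 187, 0]) cube([909, 329, 28]);
translate([190, 187, 349]) cube([909, 329, 28]);
translate([190, 187, 698]) cube([909, 329, 28]);
translate([190, 187, 1047]) cube([909, 329, 28]);


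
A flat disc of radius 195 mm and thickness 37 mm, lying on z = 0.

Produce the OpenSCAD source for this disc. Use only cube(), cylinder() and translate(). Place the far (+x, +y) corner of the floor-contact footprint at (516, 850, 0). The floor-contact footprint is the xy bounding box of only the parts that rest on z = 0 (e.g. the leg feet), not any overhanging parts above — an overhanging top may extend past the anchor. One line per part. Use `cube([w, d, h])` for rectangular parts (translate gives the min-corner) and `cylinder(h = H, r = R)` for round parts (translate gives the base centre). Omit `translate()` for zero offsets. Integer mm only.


translate([321, 655, 0]) cylinder(h = 37, r = 195);


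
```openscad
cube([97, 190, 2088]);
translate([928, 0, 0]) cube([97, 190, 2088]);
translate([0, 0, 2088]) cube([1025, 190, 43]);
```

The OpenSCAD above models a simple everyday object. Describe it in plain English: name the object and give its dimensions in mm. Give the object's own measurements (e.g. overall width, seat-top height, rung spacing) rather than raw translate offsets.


A door frame. The clear opening is 831 mm wide and 2088 mm high. Two 97 mm wide jambs, 190 mm deep, stand either side of the opening from the floor to the top of the opening. A 43 mm thick head sits across the top of both jambs, spanning the full outside width of the frame.


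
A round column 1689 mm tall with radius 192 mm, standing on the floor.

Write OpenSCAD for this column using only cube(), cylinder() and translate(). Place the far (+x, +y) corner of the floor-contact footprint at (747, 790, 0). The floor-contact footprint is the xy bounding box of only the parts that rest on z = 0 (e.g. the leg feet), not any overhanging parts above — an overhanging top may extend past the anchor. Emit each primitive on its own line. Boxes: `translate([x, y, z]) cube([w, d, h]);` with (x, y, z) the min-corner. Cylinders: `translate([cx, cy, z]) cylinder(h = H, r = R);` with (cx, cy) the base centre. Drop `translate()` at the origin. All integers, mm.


translate([555, 598, 0]) cylinder(h = 1689, r = 192);


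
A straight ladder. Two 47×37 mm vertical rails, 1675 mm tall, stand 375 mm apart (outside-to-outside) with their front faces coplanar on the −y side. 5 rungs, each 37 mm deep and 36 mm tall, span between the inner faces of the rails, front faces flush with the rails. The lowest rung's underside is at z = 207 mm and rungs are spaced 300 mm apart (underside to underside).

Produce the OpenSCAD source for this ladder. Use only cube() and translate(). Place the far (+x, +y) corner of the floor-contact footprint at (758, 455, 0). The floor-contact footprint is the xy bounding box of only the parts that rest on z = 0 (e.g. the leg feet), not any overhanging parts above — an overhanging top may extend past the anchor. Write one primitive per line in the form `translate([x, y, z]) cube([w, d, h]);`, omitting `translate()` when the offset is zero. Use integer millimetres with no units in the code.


translate([383, 418, 0]) cube([47, 37, 1675]);
translate([711, 418, 0]) cube([47, 37, 1675]);
translate([430, 418, 207]) cube([281, 37, 36]);
translate([430, 418, 507]) cube([281, 37, 36]);
translate([430, 418, 807]) cube([281, 37, 36]);
translate([430, 418, 1107]) cube([281, 37, 36]);
translate([430, 418, 1407]) cube([281, 37, 36]);


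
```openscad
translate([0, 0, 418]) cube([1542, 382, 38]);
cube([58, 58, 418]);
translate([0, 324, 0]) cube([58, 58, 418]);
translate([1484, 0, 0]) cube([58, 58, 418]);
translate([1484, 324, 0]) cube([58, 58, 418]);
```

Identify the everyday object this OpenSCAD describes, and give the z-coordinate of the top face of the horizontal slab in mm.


A bench. The seat-top height is 456 mm.

A long slab on four corner posts — a bench. The slab sits at z = 418 with thickness 38, so the top is 418 + 38 = 456 mm.


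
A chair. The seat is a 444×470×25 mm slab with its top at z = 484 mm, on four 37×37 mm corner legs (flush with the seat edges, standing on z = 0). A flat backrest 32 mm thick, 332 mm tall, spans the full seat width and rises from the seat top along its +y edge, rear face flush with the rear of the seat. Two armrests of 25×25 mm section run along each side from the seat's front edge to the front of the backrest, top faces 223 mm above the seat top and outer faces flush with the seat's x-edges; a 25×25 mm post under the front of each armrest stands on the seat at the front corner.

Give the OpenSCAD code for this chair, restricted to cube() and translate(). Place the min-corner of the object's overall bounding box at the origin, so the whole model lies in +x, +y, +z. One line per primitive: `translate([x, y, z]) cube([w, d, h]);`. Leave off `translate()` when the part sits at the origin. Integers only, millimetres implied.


translate([0, 0, 459]) cube([444, 470, 25]);
cube([37, 37, 459]);
translate([407, 0, 0]) cube([37, 37, 459]);
translate([0, 433, 0]) cube([37, 37, 459]);
translate([407, 433, 0]) cube([37, 37, 459]);
translate([0, 438, 484]) cube([444, 32, 332]);
translate([0, 0, 682]) cube([25, 438, 25]);
translate([419, 0, 682]) cube([25, 438, 25]);
translate([0, 0, 484]) cube([25, 25, 198]);
translate([419, 0, 484]) cube([25, 25, 198]);


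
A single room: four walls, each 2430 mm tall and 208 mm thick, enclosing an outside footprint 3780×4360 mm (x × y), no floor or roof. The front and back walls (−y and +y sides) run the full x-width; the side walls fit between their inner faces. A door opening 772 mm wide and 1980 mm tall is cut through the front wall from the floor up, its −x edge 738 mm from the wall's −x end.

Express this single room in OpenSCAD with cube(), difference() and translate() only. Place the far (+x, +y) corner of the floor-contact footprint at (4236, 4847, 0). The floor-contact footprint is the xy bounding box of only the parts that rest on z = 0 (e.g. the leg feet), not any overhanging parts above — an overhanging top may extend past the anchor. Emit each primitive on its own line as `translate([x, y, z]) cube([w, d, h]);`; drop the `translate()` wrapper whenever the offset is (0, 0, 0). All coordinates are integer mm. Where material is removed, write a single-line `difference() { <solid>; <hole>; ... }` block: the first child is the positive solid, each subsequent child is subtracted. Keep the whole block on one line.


difference() { translate([456, 487, 0]) cube([3780, 208, 2430]); translate([1194, 487, 0]) cube([772, 208, 1980]); }
translate([456, 4639, 0]) cube([3780, 208, 2430]);
translate([456, 695, 0]) cube([208, 3944, 2430]);
translate([4028, 695, 0]) cube([208, 3944, 2430]);


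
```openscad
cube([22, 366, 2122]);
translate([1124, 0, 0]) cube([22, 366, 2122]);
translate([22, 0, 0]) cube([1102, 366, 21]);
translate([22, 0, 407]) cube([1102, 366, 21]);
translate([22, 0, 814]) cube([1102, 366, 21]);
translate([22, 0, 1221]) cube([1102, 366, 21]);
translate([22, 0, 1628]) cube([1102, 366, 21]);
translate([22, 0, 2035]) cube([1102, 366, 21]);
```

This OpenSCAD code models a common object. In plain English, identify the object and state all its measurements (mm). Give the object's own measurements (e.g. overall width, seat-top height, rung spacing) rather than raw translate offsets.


An open bookshelf. Two side panels, each 22 mm thick, 366 mm deep and 2122 mm tall, stand 1146 mm apart (outside-to-outside). Between them sit 6 shelves, each 21 mm thick and 366 mm deep, spanning the full gap between the sides. The bottom shelf rests on the floor (its underside at z = 0) and the clear gap between one shelf's top and the next shelf's underside is 386 mm.


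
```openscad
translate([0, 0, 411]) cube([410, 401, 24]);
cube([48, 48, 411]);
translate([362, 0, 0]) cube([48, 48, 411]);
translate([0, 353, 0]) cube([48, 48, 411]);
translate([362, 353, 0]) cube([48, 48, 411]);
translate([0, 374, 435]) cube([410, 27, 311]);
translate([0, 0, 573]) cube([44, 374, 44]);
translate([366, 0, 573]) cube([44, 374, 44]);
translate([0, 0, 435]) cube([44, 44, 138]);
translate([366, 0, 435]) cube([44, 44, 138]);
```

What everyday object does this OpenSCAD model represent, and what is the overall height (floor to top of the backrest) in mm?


A chair. The overall height is 746 mm.

A slab on four corner posts with a tall panel at the back — a chair. The seat slab sits at z = 411 with thickness 24, and the 311 mm backrest starts at the seat top, so the overall height is 411 + 24 + 311 = 746 mm.


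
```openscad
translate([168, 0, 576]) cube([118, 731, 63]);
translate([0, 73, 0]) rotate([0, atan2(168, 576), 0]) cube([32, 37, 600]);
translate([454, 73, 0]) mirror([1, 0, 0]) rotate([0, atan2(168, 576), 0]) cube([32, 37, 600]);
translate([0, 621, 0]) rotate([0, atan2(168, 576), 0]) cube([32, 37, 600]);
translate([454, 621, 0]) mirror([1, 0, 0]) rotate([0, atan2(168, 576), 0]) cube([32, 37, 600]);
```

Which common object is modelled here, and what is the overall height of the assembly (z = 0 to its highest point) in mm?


A sawhorse. The overall height is 639 mm.

A beam across two mirrored pairs of raked legs — a sawhorse. The beam's underside is at z = 576 (matching the legs' vertical rise in atan2(168, 576)) and the beam is 63 mm tall, so its top is at 576 + 63 = 639 mm. The raked legs top out at the beam's underside, so that is the highest point.


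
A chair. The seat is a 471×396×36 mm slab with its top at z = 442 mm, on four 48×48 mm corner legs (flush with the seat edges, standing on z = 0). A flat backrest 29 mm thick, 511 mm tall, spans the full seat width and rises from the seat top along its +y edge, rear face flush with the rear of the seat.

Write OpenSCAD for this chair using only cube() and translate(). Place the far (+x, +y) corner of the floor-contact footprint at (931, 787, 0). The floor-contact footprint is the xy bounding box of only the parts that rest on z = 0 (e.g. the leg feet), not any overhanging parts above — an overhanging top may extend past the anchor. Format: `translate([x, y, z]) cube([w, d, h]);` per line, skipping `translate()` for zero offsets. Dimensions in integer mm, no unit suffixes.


// leg_h = 442 - 36 = 406
translate([460, 391, 406]) cube([471, 396, 36]);
translate([460, 391, 0]) cube([48, 48, 406]);
translate([883, 391, 0]) cube([48, 48, 406]);
translate([460, 739, 0]) cube([48, 48, 406]);
translate([883, 739, 0]) cube([48, 48, 406]);
translate([460, 758, 442]) cube([471, 29, 511]);


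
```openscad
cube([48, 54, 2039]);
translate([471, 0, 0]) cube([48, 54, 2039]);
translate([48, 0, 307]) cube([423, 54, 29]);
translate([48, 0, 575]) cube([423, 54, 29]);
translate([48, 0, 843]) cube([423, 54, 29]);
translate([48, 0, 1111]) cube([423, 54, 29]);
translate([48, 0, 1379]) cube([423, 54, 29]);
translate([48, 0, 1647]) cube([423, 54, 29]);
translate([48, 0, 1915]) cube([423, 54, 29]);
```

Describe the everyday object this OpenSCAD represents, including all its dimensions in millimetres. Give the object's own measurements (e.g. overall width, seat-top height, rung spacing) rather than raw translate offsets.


A straight ladder. Two 48×54 mm vertical rails, 2039 mm tall, stand 519 mm apart (outside-to-outside) with their front faces coplanar on the −y side. 7 rungs, each 54 mm deep and 29 mm tall, span between the inner faces of the rails, front faces flush with the rails. The lowest rung's underside is at z = 307 mm and rungs are spaced 268 mm apart (underside to underside).


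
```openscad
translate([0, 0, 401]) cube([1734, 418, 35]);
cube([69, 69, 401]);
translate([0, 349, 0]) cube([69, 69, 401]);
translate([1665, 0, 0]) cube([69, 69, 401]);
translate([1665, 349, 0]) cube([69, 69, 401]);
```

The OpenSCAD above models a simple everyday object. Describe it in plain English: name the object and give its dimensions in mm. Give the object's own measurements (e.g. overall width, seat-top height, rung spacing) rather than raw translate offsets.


A long wooden bench with a 1734 mm (x) × 418 mm (y) seat, 35 mm thick, its top surface 436 mm above the floor. Four 69 mm square legs at the seat corners, flush with the edges, run from z = 0 to the seat underside.


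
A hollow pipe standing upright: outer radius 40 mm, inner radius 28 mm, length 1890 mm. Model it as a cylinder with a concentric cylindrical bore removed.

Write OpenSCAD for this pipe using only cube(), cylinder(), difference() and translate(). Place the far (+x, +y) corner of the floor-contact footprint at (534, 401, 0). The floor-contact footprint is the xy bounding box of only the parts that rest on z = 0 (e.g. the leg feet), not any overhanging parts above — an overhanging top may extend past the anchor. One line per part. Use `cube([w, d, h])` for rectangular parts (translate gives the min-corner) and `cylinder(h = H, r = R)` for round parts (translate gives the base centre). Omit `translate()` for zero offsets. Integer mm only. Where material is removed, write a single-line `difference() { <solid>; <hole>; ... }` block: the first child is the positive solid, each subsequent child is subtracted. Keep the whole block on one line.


difference() { translate([494, 361, 0]) cylinder(h = 1890, r = 40); translate([494, 361, 0]) cylinder(h = 1890, r = 28); }


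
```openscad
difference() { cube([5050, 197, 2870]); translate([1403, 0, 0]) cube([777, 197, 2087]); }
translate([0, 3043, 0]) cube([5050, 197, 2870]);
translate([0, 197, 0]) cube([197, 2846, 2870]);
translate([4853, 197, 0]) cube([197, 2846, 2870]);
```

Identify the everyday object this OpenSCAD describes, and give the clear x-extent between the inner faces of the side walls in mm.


A single room. The interior width is 4656 mm.

Four walls enclosing a rectangle with a door in the front wall — a room. Outside width 5050 minus two 197 mm walls gives 4656 mm.


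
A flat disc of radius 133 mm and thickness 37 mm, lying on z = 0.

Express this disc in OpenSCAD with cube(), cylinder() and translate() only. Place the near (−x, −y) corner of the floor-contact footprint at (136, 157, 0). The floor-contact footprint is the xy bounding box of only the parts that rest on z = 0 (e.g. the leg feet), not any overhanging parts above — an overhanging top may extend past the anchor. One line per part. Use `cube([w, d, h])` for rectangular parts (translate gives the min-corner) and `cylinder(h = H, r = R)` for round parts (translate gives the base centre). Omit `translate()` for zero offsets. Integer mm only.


translate([269, 290, 0]) cylinder(h = 37, r = 133);


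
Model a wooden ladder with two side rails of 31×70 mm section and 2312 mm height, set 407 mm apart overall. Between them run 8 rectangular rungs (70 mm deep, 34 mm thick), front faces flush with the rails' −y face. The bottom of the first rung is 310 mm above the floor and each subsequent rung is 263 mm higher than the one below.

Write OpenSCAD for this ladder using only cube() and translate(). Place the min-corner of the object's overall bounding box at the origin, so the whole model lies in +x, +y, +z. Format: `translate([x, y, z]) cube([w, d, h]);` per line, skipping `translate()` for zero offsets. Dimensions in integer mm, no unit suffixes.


cube([31, 70, 2312]);
translate([376, 0, 0]) cube([31, 70, 2312]);
translate([31, 0, 310]) cube([345, 70, 34]);
translate([31, 0, 573]) cube([345, 70, 34]);
translate([31, 0, 836]) cube([345, 70, 34]);
translate([31, 0, 1099]) cube([345, 70, 34]);
translate([31, 0, 1362]) cube([345, 70, 34]);
translate([31, 0, 1625]) cube([345, 70, 34]);
translate([31, 0, 1888]) cube([345, 70, 34]);
translate([31, 0, 2151]) cube([345, 70, 34]);


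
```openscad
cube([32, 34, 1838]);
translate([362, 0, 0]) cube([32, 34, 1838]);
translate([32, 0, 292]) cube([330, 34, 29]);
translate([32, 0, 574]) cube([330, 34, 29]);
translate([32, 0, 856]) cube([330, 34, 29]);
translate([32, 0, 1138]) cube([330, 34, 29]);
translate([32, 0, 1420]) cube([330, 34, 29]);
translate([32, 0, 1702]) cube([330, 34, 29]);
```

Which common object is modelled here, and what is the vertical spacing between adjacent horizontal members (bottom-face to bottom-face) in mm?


A ladder. The rung spacing is 282 mm.

Two tall 32×34 posts with 6 short bars between them — a ladder. Adjacent rungs sit at z = 292 and z = 574, so the spacing is 574 − 292 = 282 mm.


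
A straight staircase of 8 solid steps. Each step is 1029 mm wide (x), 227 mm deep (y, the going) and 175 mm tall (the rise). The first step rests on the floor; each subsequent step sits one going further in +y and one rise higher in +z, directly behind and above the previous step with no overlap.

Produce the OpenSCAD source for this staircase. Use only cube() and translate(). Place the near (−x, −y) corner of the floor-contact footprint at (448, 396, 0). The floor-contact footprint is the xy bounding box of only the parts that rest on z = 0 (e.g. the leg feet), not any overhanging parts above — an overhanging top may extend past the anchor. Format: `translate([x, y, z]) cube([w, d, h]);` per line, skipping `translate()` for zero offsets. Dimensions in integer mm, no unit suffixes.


translate([448, 396, 0]) cube([1029, 227, 175]);
translate([448, 623, 175]) cube([1029, 227, 175]);
translate([448, 850, 350]) cube([1029, 227, 175]);
translate([448, 1077, 525]) cube([1029, 227, 175]);
translate([448, 1304, 700]) cube([1029, 227, 175]);
translate([448, 1531, 875]) cube([1029, 227, 175]);
translate([448, 1758, 1050]) cube([1029, 227, 175]);
translate([448, 1985, 1225]) cube([1029, 227, 175]);


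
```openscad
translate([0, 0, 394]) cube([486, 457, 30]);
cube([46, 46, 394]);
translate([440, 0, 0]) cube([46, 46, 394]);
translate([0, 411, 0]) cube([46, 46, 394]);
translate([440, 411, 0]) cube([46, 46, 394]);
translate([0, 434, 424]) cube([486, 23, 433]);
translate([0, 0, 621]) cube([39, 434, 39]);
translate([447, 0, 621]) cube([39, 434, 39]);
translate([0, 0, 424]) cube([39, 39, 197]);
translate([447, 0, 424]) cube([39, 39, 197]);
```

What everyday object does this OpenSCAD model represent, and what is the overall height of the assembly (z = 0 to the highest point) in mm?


A chair. The overall height is 857 mm.

A slab on four corner posts with a tall panel at the back — a chair. The seat slab sits at z = 394 with thickness 30, and the 433 mm backrest starts at the seat top, so the overall height is 394 + 30 + 433 = 857 mm.


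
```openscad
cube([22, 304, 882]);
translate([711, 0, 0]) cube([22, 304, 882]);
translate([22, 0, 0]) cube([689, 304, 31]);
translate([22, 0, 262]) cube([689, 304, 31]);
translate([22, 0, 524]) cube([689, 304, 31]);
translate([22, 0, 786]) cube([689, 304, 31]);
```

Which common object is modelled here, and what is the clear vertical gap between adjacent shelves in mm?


A bookshelf. The clear shelf gap is 231 mm.

Two tall side panels with 4 horizontal boards between them — a bookshelf. The first two shelf undersides are at z = 0 and z = 262; with shelf thickness 31, the clear gap is 262 − 0 − 31 = 231 mm.


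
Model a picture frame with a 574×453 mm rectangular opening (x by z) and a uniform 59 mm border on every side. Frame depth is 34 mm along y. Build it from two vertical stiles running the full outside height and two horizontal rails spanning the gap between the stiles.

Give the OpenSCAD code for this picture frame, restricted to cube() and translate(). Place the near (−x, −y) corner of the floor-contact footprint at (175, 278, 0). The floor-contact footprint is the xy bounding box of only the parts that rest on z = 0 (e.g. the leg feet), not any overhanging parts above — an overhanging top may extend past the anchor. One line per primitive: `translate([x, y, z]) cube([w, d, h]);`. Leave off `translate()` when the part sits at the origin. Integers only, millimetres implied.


translate([175, 278, 0]) cube([59, 34, 571]);
translate([808, 278, 0]) cube([59, 34, 571]);
translate([234, 278, 0]) cube([574, 34, 59]);
translate([234, 278, 512]) cube([574, 34, 59]);
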